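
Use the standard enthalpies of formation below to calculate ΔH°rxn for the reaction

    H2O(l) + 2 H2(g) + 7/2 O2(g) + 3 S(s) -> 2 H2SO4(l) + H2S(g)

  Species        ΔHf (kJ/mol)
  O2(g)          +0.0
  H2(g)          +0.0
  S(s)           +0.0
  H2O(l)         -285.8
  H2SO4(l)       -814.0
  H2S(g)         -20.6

ΔH°rxn = -1362.8 kJ/mol

ΔH°rxn = Σ nΔHf°(products) − Σ nΔHf°(reactants).
Products: 2·(-814.0) + 1·(-20.6) = -1648.6
Reactants: 1·(-285.8) + 2·(+0.0) + 7/2·(+0.0) + 3·(+0.0) = -285.8
ΔH°rxn = (-1648.6) − (-285.8) = -1362.8 kJ/mol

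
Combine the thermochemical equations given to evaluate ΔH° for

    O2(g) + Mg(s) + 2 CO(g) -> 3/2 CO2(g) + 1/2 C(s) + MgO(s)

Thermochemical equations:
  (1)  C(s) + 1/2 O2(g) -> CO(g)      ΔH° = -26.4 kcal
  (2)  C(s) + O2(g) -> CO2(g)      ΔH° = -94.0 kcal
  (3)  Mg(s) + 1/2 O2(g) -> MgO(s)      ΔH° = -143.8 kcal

(1) reversed and × 2: (-2)·(-26.4) = +52.8 kcal
(2) × 3/2: (3/2)·(-94.0) = -141.0 kcal
(3) as written: -143.8 kcal
Summing the manipulated equations, ΔH° = (+52.8) + (-141.0) + (-143.8) = -232.0 kcal

ΔH° = -232.0 kcal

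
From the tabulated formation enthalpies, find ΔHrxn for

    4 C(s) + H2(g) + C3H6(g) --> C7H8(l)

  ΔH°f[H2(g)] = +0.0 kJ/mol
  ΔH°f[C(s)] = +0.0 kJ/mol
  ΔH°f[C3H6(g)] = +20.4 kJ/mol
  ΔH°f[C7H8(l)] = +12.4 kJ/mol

ΔHrxn = -8.0 kJ/mol

ΔH°rxn = Σ nΔHf°(products) − Σ nΔHf°(reactants).
Products: 1·(+12.4) = +12.4
Reactants: 4·(+0.0) + 1·(+0.0) + 1·(+20.4) = +20.4
ΔHrxn = (+12.4) − (+20.4) = -8.0 kJ/mol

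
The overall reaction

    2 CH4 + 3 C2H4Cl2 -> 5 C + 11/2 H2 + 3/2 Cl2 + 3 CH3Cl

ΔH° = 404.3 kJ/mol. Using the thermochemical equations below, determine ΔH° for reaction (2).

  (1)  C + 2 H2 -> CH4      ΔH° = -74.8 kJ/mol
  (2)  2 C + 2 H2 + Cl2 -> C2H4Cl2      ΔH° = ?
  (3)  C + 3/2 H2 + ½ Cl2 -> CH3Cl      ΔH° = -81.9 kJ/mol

(1) reversed and × 2: (-2)·(-74.8) = +149.6 kJ/mol
(2) reversed and × 3: contributes −3·x
(3) × 3: (3)·(-81.9) = -245.7 kJ/mol
+404.3 = (+149.6) + (-245.7) − 3·x
x = (+404.3 − (-96.1)) / (-3) = -166.8 kJ/mol

ΔH° = -166.8 kJ/mol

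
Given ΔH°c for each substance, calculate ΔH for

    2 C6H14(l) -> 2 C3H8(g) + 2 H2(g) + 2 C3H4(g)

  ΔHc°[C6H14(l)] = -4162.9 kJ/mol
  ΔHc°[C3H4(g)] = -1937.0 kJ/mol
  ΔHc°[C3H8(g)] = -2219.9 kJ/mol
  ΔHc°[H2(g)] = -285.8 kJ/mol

With combustion enthalpies, reactants minus products:
= [2·(-4162.9)] − [2·(-2219.9) + 2·(-285.8) + 2·(-1937.0)]
= 559.6 kJ/mol

ΔH = 559.6 kJ/mol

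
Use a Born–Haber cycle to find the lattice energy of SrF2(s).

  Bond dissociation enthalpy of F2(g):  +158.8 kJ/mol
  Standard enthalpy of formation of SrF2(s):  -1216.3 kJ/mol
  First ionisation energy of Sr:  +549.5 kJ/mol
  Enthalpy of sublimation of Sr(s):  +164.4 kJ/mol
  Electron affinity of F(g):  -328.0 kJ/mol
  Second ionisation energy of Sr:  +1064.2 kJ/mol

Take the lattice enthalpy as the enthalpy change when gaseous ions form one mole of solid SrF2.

U = -2497.2 kJ/mol

ΔHf° = 1·ΔHsub + 1·(ΣIE) + 1·D(F2) + 2·EA + U
-1216.3 = 1·(+164.4) + 1·(+1613.7) + 1·(+158.8) + 2·(-328.0) + U
U = -1216.3 − (+1280.9) = -2497.2 kJ/mol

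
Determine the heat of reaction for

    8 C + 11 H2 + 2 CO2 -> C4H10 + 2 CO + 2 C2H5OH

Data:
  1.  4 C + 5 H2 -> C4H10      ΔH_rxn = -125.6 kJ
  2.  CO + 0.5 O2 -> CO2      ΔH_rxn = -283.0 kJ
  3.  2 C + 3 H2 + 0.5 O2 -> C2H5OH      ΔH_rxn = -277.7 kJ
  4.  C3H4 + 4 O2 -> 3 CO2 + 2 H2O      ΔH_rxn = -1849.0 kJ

eq. 1 as written (C4H10 already on the product side): -125.6 kJ
eq. 2 reversed and × 2 (CO must end up as a product; ×2 to match 2 CO in the target): (-2)·(-283.0) = +566.0 kJ
eq. 3 × 2 (scale by 2 for the 2 C2H5OH): (2)·(-277.7) = -555.4 kJ
eq. 4: not needed (H2O appears nowhere else).
ΔH_rxn = (1)·(-125.6) + (-2)·(-283.0) + (2)·(-277.7) = -115.0 kJ

ΔH_rxn = -115.0 kJ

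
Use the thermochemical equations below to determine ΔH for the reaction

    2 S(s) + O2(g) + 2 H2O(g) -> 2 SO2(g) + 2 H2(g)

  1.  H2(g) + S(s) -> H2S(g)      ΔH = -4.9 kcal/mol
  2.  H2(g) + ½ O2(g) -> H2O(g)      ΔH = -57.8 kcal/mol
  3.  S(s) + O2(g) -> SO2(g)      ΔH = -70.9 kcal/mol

ΔH = -26.2 kcal/mol

eq. 1: not needed.
eq. 2 reversed and × 2: (-2)·(-57.8) = +115.6 kcal/mol
eq. 3 × 2: (2)·(-70.9) = -141.8 kcal/mol
ΔH = (+115.6) + (-141.8) = -26.2 kcal/mol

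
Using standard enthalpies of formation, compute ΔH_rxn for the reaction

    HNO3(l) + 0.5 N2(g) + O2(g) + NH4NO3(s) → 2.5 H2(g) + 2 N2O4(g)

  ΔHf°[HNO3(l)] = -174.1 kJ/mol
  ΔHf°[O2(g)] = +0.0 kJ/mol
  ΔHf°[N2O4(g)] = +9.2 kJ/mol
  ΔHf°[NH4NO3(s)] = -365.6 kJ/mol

Products: 5/2·(+0.0) + 2·(+9.2) = +18.4
Reactants: 1·(-174.1) + 1/2·(+0.0) + 1·(+0.0) + 1·(-365.6) = -539.7
ΔH_rxn = (+18.4) − (-539.7) = 558.1 kJ/mol

ΔH_rxn = 558.1 kJ/mol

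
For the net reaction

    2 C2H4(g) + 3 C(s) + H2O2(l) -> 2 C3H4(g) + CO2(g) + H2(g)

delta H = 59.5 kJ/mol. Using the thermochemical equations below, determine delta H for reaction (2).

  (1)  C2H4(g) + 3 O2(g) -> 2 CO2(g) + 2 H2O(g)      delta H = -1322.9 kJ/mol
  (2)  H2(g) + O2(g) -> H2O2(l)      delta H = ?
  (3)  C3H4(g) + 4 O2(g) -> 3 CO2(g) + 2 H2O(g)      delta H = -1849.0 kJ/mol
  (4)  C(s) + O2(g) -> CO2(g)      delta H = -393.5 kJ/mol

delta H = -187.8 kJ/mol

(1) × 2: (2)·(-1322.9) = -2645.8 kJ/mol
(2) reversed: contributes −x
(3) reversed and × 2: (-2)·(-1849.0) = +3698.0 kJ/mol
(4) × 3: (3)·(-393.5) = -1180.5 kJ/mol
+59.5 = (-2645.8) + (+3698.0) + (-1180.5) − x
x = (+59.5 − (-128.3)) / (-1) = -187.8 kJ/mol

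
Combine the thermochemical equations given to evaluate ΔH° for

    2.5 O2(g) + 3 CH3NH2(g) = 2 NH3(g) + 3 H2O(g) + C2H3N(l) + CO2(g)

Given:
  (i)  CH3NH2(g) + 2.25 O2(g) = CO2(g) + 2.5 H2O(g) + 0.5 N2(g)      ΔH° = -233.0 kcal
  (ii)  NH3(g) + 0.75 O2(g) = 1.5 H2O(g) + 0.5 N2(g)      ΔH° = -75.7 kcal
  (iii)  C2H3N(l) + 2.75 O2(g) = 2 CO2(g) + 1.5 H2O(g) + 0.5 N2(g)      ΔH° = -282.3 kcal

ΔH° = -265.3 kcal

(i) × 3: (3)·(-233.0) = -699.0 kcal
(ii) reversed and × 2: (-2)·(-75.7) = +151.4 kcal
(iii) reversed: +282.3 kcal
Since enthalpy is a state function, ΔH° = (-699.0) + (+151.4) + (+282.3) = -265.3 kcal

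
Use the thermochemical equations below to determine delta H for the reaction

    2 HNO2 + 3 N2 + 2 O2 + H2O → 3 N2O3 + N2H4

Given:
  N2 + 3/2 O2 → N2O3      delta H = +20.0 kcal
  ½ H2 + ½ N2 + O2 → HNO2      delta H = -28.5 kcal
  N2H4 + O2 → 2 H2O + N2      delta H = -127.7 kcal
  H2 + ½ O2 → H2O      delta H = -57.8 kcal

equation 1 × 3: (3)·(+20.0) = +60.0 kcal
equation 2 reversed and × 2: (-2)·(-28.5) = +57.0 kcal
equation 3 reversed: +127.7 kcal
equation 4 as written: -57.8 kcal
Since enthalpy is a state function, delta H = (3)·(+20.0) + (-2)·(-28.5) + (-1)·(-127.7) + (1)·(-57.8) = 186.9 kcal

delta H = 186.9 kcal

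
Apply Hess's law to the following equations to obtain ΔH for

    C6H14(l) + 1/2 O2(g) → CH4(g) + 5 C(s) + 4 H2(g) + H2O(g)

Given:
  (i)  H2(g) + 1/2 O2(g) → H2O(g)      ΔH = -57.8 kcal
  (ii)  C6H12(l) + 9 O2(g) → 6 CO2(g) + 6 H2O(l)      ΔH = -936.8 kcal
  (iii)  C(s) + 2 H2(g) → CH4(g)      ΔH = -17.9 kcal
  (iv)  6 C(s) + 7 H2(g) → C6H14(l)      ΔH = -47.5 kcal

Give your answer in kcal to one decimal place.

ΔH = -28.2 kcal

(i) as written (H2O(g) already on the product side): -57.8 kcal
(ii): not needed (CO2(g) appears nowhere else).
(iii) as written (CH4(g) already on the product side): -17.9 kcal
(iv) reversed (C6H14(l) must end up as a reactant): +47.5 kcal
Summing the manipulated equations, ΔH = (-57.8) + (-17.9) + (+47.5) = -28.2 kcal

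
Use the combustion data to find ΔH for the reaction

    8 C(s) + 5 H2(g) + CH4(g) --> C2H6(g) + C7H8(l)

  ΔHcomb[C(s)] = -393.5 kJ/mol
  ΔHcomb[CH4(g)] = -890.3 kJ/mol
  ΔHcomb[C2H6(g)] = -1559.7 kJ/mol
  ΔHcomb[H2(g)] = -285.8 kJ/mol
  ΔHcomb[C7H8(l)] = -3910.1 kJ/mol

Using ΔH = Σ nΔHc°(reactants) − Σ nΔHc°(products):
= [8·(-393.5) + 5·(-285.8) + 1·(-890.3)] − [1·(-1559.7) + 1·(-3910.1)]
= 2.5 kJ/mol

ΔH = 2.5 kJ/mol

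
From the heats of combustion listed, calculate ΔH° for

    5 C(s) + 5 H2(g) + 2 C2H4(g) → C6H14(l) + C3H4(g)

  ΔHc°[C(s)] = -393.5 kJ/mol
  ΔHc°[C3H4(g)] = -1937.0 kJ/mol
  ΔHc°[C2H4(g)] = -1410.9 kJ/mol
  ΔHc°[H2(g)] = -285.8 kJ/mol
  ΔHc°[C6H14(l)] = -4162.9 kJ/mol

With combustion enthalpies, reactants minus products:
= [5·(-393.5) + 5·(-285.8) + 2·(-1410.9)] − [1·(-4162.9) + 1·(-1937.0)]
= -118.4 kJ/mol

ΔH° = -118.4 kJ/mol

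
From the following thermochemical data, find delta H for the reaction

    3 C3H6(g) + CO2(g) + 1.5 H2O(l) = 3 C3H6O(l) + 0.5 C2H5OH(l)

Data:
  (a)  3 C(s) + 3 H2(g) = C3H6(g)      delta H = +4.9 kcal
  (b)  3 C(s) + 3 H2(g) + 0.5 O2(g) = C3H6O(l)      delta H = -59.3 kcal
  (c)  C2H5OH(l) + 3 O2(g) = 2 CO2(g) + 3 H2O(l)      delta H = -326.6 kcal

(a) reversed and × 3: (-3)·(+4.9) = -14.7 kcal
(b) × 3: (3)·(-59.3) = -177.9 kcal
(c) reversed and × 1/2: (-1/2)·(-326.6) = +163.3 kcal
Since enthalpy is a state function, delta H = (-3)·(+4.9) + (3)·(-59.3) + (-1/2)·(-326.6) = -29.3 kcal

delta H = -29.3 kcal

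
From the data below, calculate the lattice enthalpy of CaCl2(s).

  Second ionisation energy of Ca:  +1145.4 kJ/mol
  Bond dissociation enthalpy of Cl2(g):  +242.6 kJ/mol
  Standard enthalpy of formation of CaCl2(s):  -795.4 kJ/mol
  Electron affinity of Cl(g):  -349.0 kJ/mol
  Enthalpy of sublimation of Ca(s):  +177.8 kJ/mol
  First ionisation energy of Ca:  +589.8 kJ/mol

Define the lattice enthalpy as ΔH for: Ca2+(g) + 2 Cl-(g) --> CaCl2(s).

U = -2253.0 kJ/mol

ΔHf° = 1·ΔHsub + 1·(ΣIE) + 1·D(Cl2) + 2·EA + U
-795.4 = 1·(+177.8) + 1·(+1735.2) + 1·(+242.6) + 2·(-349.0) + U
U = -795.4 − (+1457.6) = -2253.0 kJ/mol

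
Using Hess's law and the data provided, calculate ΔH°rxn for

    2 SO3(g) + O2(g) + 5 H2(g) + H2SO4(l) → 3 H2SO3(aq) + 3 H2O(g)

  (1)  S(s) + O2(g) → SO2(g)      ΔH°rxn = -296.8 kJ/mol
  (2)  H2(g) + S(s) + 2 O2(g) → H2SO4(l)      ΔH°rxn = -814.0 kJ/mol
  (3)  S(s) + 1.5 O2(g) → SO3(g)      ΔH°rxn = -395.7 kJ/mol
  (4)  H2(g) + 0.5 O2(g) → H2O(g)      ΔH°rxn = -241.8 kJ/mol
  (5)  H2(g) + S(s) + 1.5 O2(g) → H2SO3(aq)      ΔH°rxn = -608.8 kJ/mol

(1): not needed.
(2) reversed: +814.0 kJ/mol
(3) reversed and × 2: (-2)·(-395.7) = +791.4 kJ/mol
(4) × 3: (3)·(-241.8) = -725.4 kJ/mol
(5) × 3: (3)·(-608.8) = -1826.4 kJ/mol
ΔH°rxn = (-1)·(-814.0) + (-2)·(-395.7) + (3)·(-241.8) + (3)·(-608.8) = -946.4 kJ/mol

ΔH°rxn = -946.4 kJ/mol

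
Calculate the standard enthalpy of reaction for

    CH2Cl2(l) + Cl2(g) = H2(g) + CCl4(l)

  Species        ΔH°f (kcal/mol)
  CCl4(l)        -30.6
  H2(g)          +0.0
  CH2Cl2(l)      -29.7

ΔH°rxn = Σ nΔHf°(products) − Σ nΔHf°(reactants).
Products: 1·(+0.0) + 1·(-30.6) = -30.6
Reactants: 1·(-29.7) + 1·(+0.0) = -29.7
ΔHrxn = (-30.6) − (-29.7) = -0.9 kcal/mol

ΔHrxn = -0.9 kcal/mol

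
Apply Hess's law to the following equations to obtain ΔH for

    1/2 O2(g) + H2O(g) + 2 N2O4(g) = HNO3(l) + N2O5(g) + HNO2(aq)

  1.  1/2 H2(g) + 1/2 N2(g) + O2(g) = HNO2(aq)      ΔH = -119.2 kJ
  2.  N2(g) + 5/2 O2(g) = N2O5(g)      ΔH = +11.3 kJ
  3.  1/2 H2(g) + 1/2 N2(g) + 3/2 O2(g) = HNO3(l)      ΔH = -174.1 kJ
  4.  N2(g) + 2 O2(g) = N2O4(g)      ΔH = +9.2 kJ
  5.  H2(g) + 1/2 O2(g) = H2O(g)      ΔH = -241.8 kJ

eq. 1 as written (HNO2(aq) already on the product side): -119.2 kJ
eq. 2 as written (N2O5(g) already on the product side): +11.3 kJ
eq. 3 as written (HNO3(l) already on the product side): -174.1 kJ
eq. 4 reversed and × 2 (N2O4(g) must end up as a reactant; ×2 to match 2 N2O4(g) in the target): (-2)·(+9.2) = -18.4 kJ
eq. 5 reversed (reverse to put H2O(g) on the reactant side): +241.8 kJ
ΔH = (1)·(-119.2) + (1)·(+11.3) + (1)·(-174.1) + (-2)·(+9.2) + (-1)·(-241.8) = -58.6 kJ

ΔH = -58.6 kJ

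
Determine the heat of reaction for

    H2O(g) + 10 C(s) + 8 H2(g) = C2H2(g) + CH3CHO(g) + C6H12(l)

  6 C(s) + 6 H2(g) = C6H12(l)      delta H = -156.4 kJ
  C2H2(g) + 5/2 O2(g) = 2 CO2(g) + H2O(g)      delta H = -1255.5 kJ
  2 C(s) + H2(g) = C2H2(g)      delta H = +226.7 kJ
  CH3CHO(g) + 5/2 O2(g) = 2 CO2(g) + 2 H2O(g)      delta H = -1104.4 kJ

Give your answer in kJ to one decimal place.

equation 1 as written: -156.4 kJ
equation 2 as written: -1255.5 kJ
equation 3 × 2: (2)·(+226.7) = +453.4 kJ
equation 4 reversed: +1104.4 kJ
Summing the manipulated equations, delta H = (-156.4) + (-1255.5) + (+453.4) + (+1104.4) = 145.9 kJ

delta H = 145.9 kJ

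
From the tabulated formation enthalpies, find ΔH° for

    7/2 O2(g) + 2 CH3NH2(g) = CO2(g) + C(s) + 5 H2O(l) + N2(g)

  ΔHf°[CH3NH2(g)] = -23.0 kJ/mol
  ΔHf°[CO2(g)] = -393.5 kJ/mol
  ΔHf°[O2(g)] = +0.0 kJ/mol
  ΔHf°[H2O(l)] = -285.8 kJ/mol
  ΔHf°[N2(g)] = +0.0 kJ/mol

Products: 1·(-393.5) + 1·(+0.0) + 5·(-285.8) + 1·(+0.0) = -1822.5
Reactants: 7/2·(+0.0) + 2·(-23.0) = -46.0
ΔH° = (-1822.5) − (-46.0) = -1776.5 kJ/mol

ΔH° = -1776.5 kJ/mol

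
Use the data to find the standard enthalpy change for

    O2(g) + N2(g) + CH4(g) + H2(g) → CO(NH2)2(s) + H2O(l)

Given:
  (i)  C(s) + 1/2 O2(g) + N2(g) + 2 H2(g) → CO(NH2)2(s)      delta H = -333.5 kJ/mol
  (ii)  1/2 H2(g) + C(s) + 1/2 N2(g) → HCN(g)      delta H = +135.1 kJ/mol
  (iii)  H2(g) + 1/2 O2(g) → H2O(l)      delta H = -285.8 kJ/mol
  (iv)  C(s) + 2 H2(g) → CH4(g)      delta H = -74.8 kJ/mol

(i) as written: -333.5 kJ/mol
(ii): not needed.
(iii) as written: -285.8 kJ/mol
(iv) reversed: +74.8 kJ/mol
By Hess's law, delta H = (-333.5) + (-285.8) + (+74.8) = -544.5 kJ/mol

delta H = -544.5 kJ/mol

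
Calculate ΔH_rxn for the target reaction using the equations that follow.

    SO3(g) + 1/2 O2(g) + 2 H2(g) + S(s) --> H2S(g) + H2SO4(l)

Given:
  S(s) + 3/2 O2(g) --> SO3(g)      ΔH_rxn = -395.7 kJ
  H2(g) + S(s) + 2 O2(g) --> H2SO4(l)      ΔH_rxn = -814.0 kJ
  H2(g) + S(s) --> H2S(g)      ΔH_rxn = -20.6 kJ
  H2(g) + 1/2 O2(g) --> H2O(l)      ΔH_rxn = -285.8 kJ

equation 1 reversed: +395.7 kJ
equation 2 as written: -814.0 kJ
equation 3 as written: -20.6 kJ
equation 4: not needed.
Since enthalpy is a state function, ΔH_rxn = (+395.7) + (-814.0) + (-20.6) = -438.9 kJ

ΔH_rxn = -438.9 kJ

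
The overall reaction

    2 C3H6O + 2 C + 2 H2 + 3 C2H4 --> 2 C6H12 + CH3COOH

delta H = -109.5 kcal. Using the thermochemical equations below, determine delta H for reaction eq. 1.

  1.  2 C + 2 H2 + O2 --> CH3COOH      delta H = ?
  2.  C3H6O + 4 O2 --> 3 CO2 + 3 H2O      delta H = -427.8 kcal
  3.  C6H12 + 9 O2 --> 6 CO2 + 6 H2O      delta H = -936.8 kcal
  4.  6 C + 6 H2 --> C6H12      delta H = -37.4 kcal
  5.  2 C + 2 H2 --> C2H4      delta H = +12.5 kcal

eq. 1 as written (CH3COOH already on the product side): contributes x
eq. 2 × 2 (scale by 2 for the 2 C3H6O): (2)·(-427.8) = -855.6 kcal
eq. 3 reversed: +936.8 kcal
eq. 4 as written: -37.4 kcal
eq. 5 reversed and × 3 (reverse to put C2H4 on the reactant side; scale by 3 for the 3 C2H4): (-3)·(+12.5) = -37.5 kcal
-109.5 = (-855.6) + (+936.8) + (-37.4) + (-37.5) + x
x = (-109.5 − (+6.3)) / (1) = -115.8 kcal

delta H = -115.8 kcal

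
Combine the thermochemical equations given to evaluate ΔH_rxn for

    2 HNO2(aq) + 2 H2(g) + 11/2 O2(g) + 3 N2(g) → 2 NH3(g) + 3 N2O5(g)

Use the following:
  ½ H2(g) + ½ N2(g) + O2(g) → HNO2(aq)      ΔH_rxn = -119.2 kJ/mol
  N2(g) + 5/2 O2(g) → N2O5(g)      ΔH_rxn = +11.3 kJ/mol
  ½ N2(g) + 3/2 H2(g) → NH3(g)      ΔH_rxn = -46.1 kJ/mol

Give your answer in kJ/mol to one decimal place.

equation 1 reversed and × 2 (HNO2(aq) must end up as a reactant; scale by 2 for the 2 HNO2(aq)): (-2)·(-119.2) = +238.4 kJ/mol
equation 2 × 3 (×3 to match 3 N2O5(g) in the target): (3)·(+11.3) = +33.9 kJ/mol
equation 3 × 2 (scale by 2 for the 2 NH3(g)): (2)·(-46.1) = -92.2 kJ/mol
Summing the manipulated equations, ΔH_rxn = (+238.4) + (+33.9) + (-92.2) = 180.1 kJ/mol

ΔH_rxn = 180.1 kJ/mol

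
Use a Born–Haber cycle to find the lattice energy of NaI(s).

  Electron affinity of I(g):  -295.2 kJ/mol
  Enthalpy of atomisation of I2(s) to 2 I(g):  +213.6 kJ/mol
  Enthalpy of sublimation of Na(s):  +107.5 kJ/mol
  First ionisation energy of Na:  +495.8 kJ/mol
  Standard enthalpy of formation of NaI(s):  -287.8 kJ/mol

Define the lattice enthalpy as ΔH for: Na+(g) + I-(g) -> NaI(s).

U = -702.7 kJ/mol

ΔHf° = 1·ΔHsub + 1·(ΣIE) + 1/2·D(I2) + 1·EA + U
-287.8 = 1·(+107.5) + 1·(+495.8) + 1/2·(+213.6) + 1·(-295.2) + U
U = -287.8 − (+414.9) = -702.7 kJ/mol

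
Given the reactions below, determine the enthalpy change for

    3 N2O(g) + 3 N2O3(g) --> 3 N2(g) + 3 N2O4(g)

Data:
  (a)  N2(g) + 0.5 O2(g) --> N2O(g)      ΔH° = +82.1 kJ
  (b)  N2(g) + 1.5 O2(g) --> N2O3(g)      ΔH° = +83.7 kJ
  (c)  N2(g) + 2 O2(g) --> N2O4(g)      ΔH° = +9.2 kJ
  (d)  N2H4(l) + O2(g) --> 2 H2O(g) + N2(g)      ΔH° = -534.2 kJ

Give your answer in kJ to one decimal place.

ΔH° = -469.8 kJ

(a) reversed and × 3 (N2O(g) must end up as a reactant; scale by 3 for the 3 N2O(g)): (-3)·(+82.1) = -246.3 kJ
(b) reversed and × 3 (N2O3(g) must end up as a reactant; scale by 3 for the 3 N2O3(g)): (-3)·(+83.7) = -251.1 kJ
(c) × 3 (×3 to match 3 N2O4(g) in the target): (3)·(+9.2) = +27.6 kJ
(d): not needed (H2O(g) appears nowhere else).
ΔH° = (-246.3) + (-251.1) + (+27.6) = -469.8 kJ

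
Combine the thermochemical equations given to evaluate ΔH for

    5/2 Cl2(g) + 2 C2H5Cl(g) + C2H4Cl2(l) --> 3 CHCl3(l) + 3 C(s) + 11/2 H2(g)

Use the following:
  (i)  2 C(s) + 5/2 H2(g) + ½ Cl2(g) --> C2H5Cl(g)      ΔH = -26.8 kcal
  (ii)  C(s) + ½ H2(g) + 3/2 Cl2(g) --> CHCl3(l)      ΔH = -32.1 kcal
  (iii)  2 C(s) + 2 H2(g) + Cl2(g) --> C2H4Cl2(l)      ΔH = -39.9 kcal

(i) reversed and × 2: (-2)·(-26.8) = +53.6 kcal
(ii) × 3: (3)·(-32.1) = -96.3 kcal
(iii) reversed: +39.9 kcal
By Hess's law, ΔH = (-2)·(-26.8) + (3)·(-32.1) + (-1)·(-39.9) = -2.8 kcal

ΔH = -2.8 kcal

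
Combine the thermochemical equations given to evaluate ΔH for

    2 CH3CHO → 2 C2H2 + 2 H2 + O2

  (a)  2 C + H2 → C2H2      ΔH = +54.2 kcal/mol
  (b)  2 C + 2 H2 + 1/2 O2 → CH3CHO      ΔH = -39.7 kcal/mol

ΔH = 187.8 kcal/mol

(a) × 2 (scale by 2 for the 2 C2H2): (2)·(+54.2) = +108.4 kcal/mol
(b) reversed and × 2 (reverse to put CH3CHO on the reactant side; scale by 2 for the 2 CH3CHO): (-2)·(-39.7) = +79.4 kcal/mol
ΔH = (2)·(+54.2) + (-2)·(-39.7) = 187.8 kcal/mol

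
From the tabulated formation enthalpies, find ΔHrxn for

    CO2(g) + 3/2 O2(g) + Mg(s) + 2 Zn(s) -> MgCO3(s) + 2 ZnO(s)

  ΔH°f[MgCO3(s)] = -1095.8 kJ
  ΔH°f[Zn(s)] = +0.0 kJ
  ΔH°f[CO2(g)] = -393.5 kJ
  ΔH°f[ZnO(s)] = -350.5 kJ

Products: 1·(-1095.8) + 2·(-350.5) = -1796.8
Reactants: 1·(-393.5) + 3/2·(+0.0) + 1·(+0.0) + 2·(+0.0) = -393.5
ΔHrxn = (-1796.8) − (-393.5) = -1403.3 kJ

ΔHrxn = -1403.3 kJ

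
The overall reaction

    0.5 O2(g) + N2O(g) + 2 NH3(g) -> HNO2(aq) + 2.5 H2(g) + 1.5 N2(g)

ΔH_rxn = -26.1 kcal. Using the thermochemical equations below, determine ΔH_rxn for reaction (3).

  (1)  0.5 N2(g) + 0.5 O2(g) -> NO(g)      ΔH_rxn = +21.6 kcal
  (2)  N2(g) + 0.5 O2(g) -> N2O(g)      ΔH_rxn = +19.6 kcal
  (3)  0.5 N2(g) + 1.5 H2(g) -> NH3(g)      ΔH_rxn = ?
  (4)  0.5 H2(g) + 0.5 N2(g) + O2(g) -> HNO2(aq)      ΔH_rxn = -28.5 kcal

ΔH_rxn = -11.0 kcal

(1): not needed (NO(g) appears nowhere else).
(2) reversed (reverse to put N2O(g) on the reactant side): -19.6 kcal
(3) reversed and × 2 (NH3(g) must end up as a reactant; ×2 to match 2 NH3(g) in the target): contributes −2·x
(4) as written (HNO2(aq) already on the product side): -28.5 kcal
-26.1 = (-19.6) + (-28.5) − 2·x
x = (-26.1 − (-48.1)) / (-2) = -11.0 kcal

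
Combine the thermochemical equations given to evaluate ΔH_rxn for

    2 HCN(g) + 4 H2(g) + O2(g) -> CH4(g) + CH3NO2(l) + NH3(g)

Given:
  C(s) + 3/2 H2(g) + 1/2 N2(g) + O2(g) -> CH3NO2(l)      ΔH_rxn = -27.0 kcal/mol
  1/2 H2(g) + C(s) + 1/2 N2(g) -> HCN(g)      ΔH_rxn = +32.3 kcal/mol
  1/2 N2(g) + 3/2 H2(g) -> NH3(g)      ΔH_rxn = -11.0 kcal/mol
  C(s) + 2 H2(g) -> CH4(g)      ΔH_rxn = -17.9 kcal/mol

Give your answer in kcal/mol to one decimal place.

ΔH_rxn = -120.5 kcal/mol

equation 1 as written (CH3NO2(l) already on the product side): -27.0 kcal/mol
equation 2 reversed and × 2 (HCN(g) must end up as a reactant; scale by 2 for the 2 HCN(g)): (-2)·(+32.3) = -64.6 kcal/mol
equation 3 as written (NH3(g) already on the product side): -11.0 kcal/mol
equation 4 as written (CH4(g) already on the product side): -17.9 kcal/mol
ΔH_rxn = (-27.0) + (-64.6) + (-11.0) + (-17.9) = -120.5 kcal/mol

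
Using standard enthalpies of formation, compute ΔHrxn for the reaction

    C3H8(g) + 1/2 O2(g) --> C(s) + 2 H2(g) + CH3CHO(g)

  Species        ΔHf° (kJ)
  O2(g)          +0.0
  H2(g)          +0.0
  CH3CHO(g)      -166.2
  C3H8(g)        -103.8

ΔHrxn = -62.4 kJ

ΔH°rxn = Σ nΔHf°(products) − Σ nΔHf°(reactants).
Products: 1·(+0.0) + 2·(+0.0) + 1·(-166.2) = -166.2
Reactants: 1·(-103.8) + 1/2·(+0.0) = -103.8
ΔHrxn = (-166.2) − (-103.8) = -62.4 kJ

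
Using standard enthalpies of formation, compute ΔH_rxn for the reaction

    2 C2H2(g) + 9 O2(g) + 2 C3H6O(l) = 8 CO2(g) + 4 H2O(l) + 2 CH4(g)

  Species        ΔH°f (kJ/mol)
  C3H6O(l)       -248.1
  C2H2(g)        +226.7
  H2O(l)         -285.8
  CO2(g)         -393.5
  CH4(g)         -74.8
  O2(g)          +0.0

ΔH_rxn = -4398.0 kJ/mol

Products: 8·(-393.5) + 4·(-285.8) + 2·(-74.8) = -4440.8
Reactants: 2·(+226.7) + 9·(+0.0) + 2·(-248.1) = -42.8
ΔH_rxn = (-4440.8) − (-42.8) = -4398.0 kJ/mol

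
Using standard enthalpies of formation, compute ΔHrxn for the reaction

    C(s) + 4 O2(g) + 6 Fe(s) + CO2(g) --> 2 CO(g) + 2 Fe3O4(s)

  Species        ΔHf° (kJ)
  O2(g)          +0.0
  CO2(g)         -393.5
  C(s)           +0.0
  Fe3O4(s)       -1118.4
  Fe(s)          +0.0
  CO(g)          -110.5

ΔHrxn = -2064.3 kJ

ΔH°rxn = Σ nΔHf°(products) − Σ nΔHf°(reactants).
Products: 2·(-110.5) + 2·(-1118.4) = -2457.8
Reactants: 1·(+0.0) + 4·(+0.0) + 6·(+0.0) + 1·(-393.5) = -393.5
ΔHrxn = (-2457.8) − (-393.5) = -2064.3 kJ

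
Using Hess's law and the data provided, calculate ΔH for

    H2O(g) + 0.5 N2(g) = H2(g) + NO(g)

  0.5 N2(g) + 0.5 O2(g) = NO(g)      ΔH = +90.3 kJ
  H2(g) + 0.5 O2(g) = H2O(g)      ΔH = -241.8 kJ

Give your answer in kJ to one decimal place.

ΔH = 332.1 kJ

equation 1 as written (NO(g) already on the product side): +90.3 kJ
equation 2 reversed (reverse to put H2O(g) on the reactant side): +241.8 kJ
By Hess's law, ΔH = (1)·(+90.3) + (-1)·(-241.8) = 332.1 kJ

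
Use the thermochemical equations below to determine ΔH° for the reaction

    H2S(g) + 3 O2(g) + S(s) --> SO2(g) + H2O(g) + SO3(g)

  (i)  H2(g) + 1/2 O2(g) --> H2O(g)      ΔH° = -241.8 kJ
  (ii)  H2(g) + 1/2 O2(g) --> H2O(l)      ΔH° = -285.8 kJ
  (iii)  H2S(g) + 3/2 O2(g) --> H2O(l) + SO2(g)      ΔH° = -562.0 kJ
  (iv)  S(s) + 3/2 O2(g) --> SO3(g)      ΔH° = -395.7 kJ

ΔH° = -913.7 kJ

(i) as written (H2O(g) already on the product side): -241.8 kJ
(ii) reversed: +285.8 kJ
(iii) as written (H2S(g) already on the reactant side): -562.0 kJ
(iv) as written (SO3(g) already on the product side): -395.7 kJ
ΔH° = (1)·(-241.8) + (-1)·(-285.8) + (1)·(-562.0) + (1)·(-395.7) = -913.7 kJ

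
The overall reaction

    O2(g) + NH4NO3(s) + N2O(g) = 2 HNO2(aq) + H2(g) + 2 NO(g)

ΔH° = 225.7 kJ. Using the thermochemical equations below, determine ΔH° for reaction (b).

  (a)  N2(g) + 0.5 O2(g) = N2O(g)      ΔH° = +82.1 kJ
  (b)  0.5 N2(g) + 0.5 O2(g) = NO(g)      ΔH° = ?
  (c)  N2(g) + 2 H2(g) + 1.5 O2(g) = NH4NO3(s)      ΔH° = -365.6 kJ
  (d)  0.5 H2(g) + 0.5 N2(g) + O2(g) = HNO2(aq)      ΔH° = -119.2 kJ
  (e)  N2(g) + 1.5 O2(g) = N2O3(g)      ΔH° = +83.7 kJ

(a) reversed (N2O(g) must end up as a reactant): -82.1 kJ
(b) × 2 (scale by 2 for the 2 NO(g)): contributes 2·x
(c) reversed (NH4NO3(s) must end up as a reactant): +365.6 kJ
(d) × 2 (×2 to match 2 HNO2(aq) in the target): (2)·(-119.2) = -238.4 kJ
(e): not needed (N2O3(g) appears nowhere else).
+225.7 = (-82.1) + (+365.6) + (-238.4) + 2·x
x = (+225.7 − (+45.1)) / (2) = 90.3 kJ

ΔH° = 90.3 kJ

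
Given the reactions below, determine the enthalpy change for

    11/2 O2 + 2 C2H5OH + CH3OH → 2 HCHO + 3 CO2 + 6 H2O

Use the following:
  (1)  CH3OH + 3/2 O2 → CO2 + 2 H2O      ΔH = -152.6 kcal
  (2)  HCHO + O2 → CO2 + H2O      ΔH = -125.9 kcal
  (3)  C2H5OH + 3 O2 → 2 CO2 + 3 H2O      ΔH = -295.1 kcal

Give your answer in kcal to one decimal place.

(1) as written (CH3OH already on the reactant side): -152.6 kcal
(2) reversed and × 2 (HCHO must end up as a product; ×2 to match 2 HCHO in the target): (-2)·(-125.9) = +251.8 kcal
(3) × 2 (×2 to match 2 C2H5OH in the target): (2)·(-295.1) = -590.2 kcal
ΔH = (1)·(-152.6) + (-2)·(-125.9) + (2)·(-295.1) = -491.0 kcal

ΔH = -491.0 kcal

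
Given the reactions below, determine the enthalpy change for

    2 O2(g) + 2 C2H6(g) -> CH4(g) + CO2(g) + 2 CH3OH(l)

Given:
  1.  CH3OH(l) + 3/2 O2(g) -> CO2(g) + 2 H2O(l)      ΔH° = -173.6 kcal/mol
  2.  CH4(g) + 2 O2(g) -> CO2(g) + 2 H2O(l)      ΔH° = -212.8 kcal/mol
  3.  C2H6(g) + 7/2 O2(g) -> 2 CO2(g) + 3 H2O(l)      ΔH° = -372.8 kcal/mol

eq. 1 reversed and × 2: (-2)·(-173.6) = +347.2 kcal/mol
eq. 2 reversed: +212.8 kcal/mol
eq. 3 × 2: (2)·(-372.8) = -745.6 kcal/mol
Since enthalpy is a state function, ΔH° = (+347.2) + (+212.8) + (-745.6) = -185.6 kcal/mol

ΔH° = -185.6 kcal/mol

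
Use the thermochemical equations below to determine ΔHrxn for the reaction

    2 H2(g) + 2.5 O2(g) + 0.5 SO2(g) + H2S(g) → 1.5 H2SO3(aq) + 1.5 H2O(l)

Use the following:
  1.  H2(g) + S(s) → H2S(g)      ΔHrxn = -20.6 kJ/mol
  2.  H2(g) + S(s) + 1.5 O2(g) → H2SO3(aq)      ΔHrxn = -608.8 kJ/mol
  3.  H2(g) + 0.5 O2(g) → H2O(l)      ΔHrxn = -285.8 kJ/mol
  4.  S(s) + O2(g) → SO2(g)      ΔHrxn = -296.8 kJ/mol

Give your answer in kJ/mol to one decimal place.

eq. 1 reversed (H2S(g) must end up as a reactant): +20.6 kJ/mol
eq. 2 × 3/2 (×3/2 to match 3/2 H2SO3(aq) in the target): (3/2)·(-608.8) = -913.2 kJ/mol
eq. 3 × 3/2 (×3/2 to match 3/2 H2O(l) in the target): (3/2)·(-285.8) = -428.7 kJ/mol
eq. 4 reversed and × 1/2 (SO2(g) must end up as a reactant; ×1/2 to match 1/2 SO2(g) in the target): (-1/2)·(-296.8) = +148.4 kJ/mol
ΔHrxn = (-1)·(-20.6) + (3/2)·(-608.8) + (3/2)·(-285.8) + (-1/2)·(-296.8) = -1172.9 kJ/mol

ΔHrxn = -1172.9 kJ/mol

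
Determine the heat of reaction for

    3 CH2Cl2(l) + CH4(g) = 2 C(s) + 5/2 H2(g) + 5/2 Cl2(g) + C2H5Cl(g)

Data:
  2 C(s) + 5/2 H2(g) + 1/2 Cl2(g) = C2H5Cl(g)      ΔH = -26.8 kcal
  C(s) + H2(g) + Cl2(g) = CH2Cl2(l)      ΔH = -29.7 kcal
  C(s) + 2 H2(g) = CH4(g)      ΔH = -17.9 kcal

equation 1 as written: -26.8 kcal
equation 2 reversed and × 3: (-3)·(-29.7) = +89.1 kcal
equation 3 reversed: +17.9 kcal
Since enthalpy is a state function, ΔH = (1)·(-26.8) + (-3)·(-29.7) + (-1)·(-17.9) = 80.2 kcal

ΔH = 80.2 kcal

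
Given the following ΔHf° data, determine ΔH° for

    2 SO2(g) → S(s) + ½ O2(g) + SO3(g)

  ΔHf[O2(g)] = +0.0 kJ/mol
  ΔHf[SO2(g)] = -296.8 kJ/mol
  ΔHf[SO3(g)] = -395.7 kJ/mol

Products: 1·(+0.0) + 1/2·(+0.0) + 1·(-395.7) = -395.7
Reactants: 2·(-296.8) = -593.6
ΔH° = (-395.7) − (-593.6) = 197.9 kJ/mol

ΔH° = 197.9 kJ/mol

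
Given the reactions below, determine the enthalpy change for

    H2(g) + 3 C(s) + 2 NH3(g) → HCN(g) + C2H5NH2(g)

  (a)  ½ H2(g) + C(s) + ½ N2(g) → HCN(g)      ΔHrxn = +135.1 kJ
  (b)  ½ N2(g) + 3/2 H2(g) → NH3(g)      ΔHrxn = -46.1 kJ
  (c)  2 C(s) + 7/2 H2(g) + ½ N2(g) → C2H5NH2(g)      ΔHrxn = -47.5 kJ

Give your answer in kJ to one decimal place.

(a) as written (HCN(g) already on the product side): +135.1 kJ
(b) reversed and × 2 (reverse to put NH3(g) on the reactant side; ×2 to match 2 NH3(g) in the target): (-2)·(-46.1) = +92.2 kJ
(c) as written (C2H5NH2(g) already on the product side): -47.5 kJ
Summing the manipulated equations, ΔHrxn = (1)·(+135.1) + (-2)·(-46.1) + (1)·(-47.5) = 179.8 kJ

ΔHrxn = 179.8 kJ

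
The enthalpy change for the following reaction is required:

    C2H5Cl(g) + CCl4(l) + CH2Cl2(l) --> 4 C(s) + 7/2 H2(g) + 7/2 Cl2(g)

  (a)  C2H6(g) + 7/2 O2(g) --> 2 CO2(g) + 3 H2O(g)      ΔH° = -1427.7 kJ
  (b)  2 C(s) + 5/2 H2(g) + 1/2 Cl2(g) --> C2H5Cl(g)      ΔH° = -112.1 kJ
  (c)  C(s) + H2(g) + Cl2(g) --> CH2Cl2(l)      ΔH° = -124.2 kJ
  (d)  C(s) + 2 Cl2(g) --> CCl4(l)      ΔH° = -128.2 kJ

(a): not needed.
(b) reversed: +112.1 kJ
(c) reversed: +124.2 kJ
(d) reversed: +128.2 kJ
Combining the equations, ΔH° = (+112.1) + (+124.2) + (+128.2) = 364.5 kJ

ΔH° = 364.5 kJ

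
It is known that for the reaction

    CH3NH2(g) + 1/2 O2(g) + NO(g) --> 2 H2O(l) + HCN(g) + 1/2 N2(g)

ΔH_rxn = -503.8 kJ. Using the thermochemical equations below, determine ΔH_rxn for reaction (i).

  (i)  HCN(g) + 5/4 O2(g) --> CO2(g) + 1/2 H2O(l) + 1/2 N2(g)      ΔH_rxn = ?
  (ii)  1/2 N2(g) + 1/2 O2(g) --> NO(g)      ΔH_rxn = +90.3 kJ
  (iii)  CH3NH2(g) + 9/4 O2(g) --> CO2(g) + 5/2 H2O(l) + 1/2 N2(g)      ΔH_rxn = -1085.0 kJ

ΔH_rxn = -671.5 kJ

(i) reversed (reverse to put HCN(g) on the product side): contributes −x
(ii) reversed (reverse to put NO(g) on the reactant side): -90.3 kJ
(iii) as written (CH3NH2(g) already on the reactant side): -1085.0 kJ
-503.8 = (-90.3) + (-1085.0) − x
x = (-503.8 − (-1175.3)) / (-1) = -671.5 kJ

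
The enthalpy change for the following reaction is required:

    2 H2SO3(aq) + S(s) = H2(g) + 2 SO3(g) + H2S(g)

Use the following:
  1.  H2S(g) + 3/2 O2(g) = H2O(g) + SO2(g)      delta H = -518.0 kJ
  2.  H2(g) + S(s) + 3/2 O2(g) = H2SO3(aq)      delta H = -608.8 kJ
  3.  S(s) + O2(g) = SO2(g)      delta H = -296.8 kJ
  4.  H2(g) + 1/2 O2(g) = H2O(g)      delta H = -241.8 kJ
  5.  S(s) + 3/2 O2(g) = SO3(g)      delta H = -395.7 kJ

delta H = 405.6 kJ

eq. 1 reversed (reverse to put H2S(g) on the product side): +518.0 kJ
eq. 2 reversed and × 2 (reverse to put H2SO3(aq) on the reactant side; scale by 2 for the 2 H2SO3(aq)): (-2)·(-608.8) = +1217.6 kJ
eq. 3 as written: -296.8 kJ
eq. 4 as written: -241.8 kJ
eq. 5 × 2 (scale by 2 for the 2 SO3(g)): (2)·(-395.7) = -791.4 kJ
Combining the equations, delta H = (+518.0) + (+1217.6) + (-296.8) + (-241.8) + (-791.4) = 405.6 kJ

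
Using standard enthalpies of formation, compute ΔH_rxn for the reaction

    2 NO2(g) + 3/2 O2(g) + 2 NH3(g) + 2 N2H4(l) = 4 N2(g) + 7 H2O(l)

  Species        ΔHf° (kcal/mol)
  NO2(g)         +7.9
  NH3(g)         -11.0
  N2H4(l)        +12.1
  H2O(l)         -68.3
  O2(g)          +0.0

ΔH_rxn = -496.1 kcal/mol

Products: 4·(+0.0) + 7·(-68.3) = -478.1
Reactants: 2·(+7.9) + 3/2·(+0.0) + 2·(-11.0) + 2·(+12.1) = +18.0
ΔH_rxn = (-478.1) − (+18.0) = -496.1 kcal/mol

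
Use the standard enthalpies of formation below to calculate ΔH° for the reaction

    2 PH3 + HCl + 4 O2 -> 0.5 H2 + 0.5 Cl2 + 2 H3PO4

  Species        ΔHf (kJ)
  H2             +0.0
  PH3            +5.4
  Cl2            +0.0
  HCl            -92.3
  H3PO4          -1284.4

Products: 1/2·(+0.0) + 1/2·(+0.0) + 2·(-1284.4) = -2568.8
Reactants: 2·(+5.4) + 1·(-92.3) + 4·(+0.0) = -81.5
ΔH° = (-2568.8) − (-81.5) = -2487.3 kJ

ΔH° = -2487.3 kJ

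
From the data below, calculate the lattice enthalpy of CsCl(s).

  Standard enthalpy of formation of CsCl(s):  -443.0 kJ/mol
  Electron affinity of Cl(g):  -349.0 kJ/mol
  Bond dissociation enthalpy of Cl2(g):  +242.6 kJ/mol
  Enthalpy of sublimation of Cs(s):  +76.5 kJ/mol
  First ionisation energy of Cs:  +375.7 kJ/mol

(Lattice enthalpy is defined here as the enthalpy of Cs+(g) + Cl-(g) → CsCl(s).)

U = -667.5 kJ/mol

ΔHf° = 1·ΔHsub + 1·(ΣIE) + 1/2·D(Cl2) + 1·EA + U
-443.0 = 1·(+76.5) + 1·(+375.7) + 1/2·(+242.6) + 1·(-349.0) + U
U = -443.0 − (+224.5) = -667.5 kJ/mol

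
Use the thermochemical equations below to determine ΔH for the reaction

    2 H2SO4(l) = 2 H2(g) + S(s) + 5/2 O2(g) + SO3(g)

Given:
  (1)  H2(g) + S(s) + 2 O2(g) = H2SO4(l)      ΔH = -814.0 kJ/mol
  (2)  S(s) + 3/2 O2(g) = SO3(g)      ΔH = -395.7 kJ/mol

ΔH = 1232.3 kJ/mol

(1) reversed and × 2 (reverse to put H2SO4(l) on the reactant side; scale by 2 for the 2 H2SO4(l)): (-2)·(-814.0) = +1628.0 kJ/mol
(2) as written (SO3(g) already on the product side): -395.7 kJ/mol
ΔH = (-2)·(-814.0) + (1)·(-395.7) = 1232.3 kJ/mol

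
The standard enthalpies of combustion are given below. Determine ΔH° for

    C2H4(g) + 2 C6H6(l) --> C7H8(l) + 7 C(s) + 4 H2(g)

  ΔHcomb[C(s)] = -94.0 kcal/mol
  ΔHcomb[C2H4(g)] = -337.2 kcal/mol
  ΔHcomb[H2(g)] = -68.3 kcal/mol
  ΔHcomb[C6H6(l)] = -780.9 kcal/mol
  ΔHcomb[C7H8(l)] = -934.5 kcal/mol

ΔH° = -33.3 kcal/mol

With combustion enthalpies, reactants minus products:
= [1·(-337.2) + 2·(-780.9)] − [1·(-934.5) + 7·(-94.0) + 4·(-68.3)]
= -33.3 kcal/mol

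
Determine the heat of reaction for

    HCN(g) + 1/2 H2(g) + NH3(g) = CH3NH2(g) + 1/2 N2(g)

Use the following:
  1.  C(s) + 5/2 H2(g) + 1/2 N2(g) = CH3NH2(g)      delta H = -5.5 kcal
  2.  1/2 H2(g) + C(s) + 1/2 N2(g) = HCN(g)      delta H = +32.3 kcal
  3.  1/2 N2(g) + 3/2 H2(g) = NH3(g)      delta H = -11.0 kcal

eq. 1 as written: -5.5 kcal
eq. 2 reversed: -32.3 kcal
eq. 3 reversed: +11.0 kcal
Combining the equations, delta H = (-5.5) + (-32.3) + (+11.0) = -26.8 kcal

delta H = -26.8 kcal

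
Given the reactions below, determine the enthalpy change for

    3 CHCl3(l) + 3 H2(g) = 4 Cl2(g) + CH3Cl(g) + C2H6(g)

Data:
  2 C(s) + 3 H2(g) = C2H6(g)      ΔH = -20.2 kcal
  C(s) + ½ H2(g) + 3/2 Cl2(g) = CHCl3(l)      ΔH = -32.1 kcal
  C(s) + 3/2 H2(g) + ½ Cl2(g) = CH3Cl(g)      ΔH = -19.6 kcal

ΔH = 56.5 kcal

equation 1 as written: -20.2 kcal
equation 2 reversed and × 3: (-3)·(-32.1) = +96.3 kcal
equation 3 as written: -19.6 kcal
ΔH = (1)·(-20.2) + (-3)·(-32.1) + (1)·(-19.6) = 56.5 kcal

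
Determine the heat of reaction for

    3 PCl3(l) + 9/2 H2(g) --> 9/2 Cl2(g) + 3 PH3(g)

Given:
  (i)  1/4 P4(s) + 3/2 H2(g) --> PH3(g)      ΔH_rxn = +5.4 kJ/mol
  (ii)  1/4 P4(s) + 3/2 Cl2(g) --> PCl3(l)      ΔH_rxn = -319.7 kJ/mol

(i) × 3 (scale by 3 for the 3 PH3(g)): (3)·(+5.4) = +16.2 kJ/mol
(ii) reversed and × 3 (PCl3(l) must end up as a reactant; ×3 to match 3 PCl3(l) in the target): (-3)·(-319.7) = +959.1 kJ/mol
Summing the manipulated equations, ΔH_rxn = (3)·(+5.4) + (-3)·(-319.7) = 975.3 kJ/mol

ΔH_rxn = 975.3 kJ/mol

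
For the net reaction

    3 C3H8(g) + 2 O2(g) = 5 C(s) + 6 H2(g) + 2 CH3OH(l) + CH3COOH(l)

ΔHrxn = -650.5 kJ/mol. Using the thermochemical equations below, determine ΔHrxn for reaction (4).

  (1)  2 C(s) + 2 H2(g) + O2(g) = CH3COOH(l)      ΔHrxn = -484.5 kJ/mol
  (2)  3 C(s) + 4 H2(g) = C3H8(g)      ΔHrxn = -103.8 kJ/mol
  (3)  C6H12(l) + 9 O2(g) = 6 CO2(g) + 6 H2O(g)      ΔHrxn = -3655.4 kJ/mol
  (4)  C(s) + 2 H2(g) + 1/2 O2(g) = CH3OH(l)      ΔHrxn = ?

(1) as written (CH3COOH(l) already on the product side): -484.5 kJ/mol
(2) reversed and × 3 (C3H8(g) must end up as a reactant; ×3 to match 3 C3H8(g) in the target): (-3)·(-103.8) = +311.4 kJ/mol
(3): not needed (H2O(g) appears nowhere else).
(4) × 2 (scale by 2 for the 2 CH3OH(l)): contributes 2·x
-650.5 = (-484.5) + (+311.4) + 2·x
x = (-650.5 − (-173.1)) / (2) = -238.7 kJ/mol

ΔHrxn = -238.7 kJ/mol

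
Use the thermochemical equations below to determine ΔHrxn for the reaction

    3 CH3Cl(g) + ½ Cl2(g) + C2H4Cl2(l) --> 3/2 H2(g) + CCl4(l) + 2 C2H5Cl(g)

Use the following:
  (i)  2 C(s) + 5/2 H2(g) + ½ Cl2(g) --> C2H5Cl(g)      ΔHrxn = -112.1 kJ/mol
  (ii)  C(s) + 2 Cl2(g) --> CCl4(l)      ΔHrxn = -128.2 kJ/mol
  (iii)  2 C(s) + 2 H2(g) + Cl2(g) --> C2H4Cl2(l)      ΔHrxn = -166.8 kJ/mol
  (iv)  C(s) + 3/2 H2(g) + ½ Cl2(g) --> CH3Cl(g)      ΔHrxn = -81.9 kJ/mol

(i) × 2 (×2 to match 2 C2H5Cl(g) in the target): (2)·(-112.1) = -224.2 kJ/mol
(ii) as written (CCl4(l) already on the product side): -128.2 kJ/mol
(iii) reversed (reverse to put C2H4Cl2(l) on the reactant side): +166.8 kJ/mol
(iv) reversed and × 3 (reverse to put CH3Cl(g) on the reactant side; ×3 to match 3 CH3Cl(g) in the target): (-3)·(-81.9) = +245.7 kJ/mol
ΔHrxn = (-224.2) + (-128.2) + (+166.8) + (+245.7) = 60.1 kJ/mol

ΔHrxn = 60.1 kJ/mol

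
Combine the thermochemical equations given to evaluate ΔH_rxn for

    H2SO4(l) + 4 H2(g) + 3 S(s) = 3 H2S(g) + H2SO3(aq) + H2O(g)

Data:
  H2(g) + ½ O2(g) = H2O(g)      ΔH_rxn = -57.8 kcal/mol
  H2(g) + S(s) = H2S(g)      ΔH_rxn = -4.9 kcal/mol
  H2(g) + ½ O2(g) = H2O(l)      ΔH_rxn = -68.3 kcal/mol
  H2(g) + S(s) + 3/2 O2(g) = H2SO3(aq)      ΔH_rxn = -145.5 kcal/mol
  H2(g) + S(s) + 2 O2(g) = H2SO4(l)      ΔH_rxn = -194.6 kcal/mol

ΔH_rxn = -23.4 kcal/mol

equation 1 as written (H2O(g) already on the product side): -57.8 kcal/mol
equation 2 × 3 (scale by 3 for the 3 H2S(g)): (3)·(-4.9) = -14.7 kcal/mol
equation 3: not needed (H2O(l) appears nowhere else).
equation 4 as written (H2SO3(aq) already on the product side): -145.5 kcal/mol
equation 5 reversed (reverse to put H2SO4(l) on the reactant side): +194.6 kcal/mol
Since enthalpy is a state function, ΔH_rxn = (-57.8) + (-14.7) + (-145.5) + (+194.6) = -23.4 kcal/mol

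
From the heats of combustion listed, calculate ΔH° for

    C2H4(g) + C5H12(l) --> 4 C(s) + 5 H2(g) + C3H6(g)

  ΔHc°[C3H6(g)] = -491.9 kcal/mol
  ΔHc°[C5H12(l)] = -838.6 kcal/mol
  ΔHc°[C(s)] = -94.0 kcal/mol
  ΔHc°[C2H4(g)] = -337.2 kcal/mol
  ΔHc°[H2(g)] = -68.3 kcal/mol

ΔH° = 33.6 kcal/mol

Using ΔH = Σ nΔHc°(reactants) − Σ nΔHc°(products):
= [1·(-337.2) + 1·(-838.6)] − [4·(-94.0) + 5·(-68.3) + 1·(-491.9)]
= 33.6 kcal/mol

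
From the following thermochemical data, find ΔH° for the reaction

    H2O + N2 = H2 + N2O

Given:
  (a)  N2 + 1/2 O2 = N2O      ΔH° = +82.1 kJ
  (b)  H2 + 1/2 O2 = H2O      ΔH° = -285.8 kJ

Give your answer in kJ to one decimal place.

ΔH° = 367.9 kJ

(a) as written (N2O already on the product side): +82.1 kJ
(b) reversed (H2O must end up as a reactant): +285.8 kJ
Since enthalpy is a state function, ΔH° = (1)·(+82.1) + (-1)·(-285.8) = 367.9 kJ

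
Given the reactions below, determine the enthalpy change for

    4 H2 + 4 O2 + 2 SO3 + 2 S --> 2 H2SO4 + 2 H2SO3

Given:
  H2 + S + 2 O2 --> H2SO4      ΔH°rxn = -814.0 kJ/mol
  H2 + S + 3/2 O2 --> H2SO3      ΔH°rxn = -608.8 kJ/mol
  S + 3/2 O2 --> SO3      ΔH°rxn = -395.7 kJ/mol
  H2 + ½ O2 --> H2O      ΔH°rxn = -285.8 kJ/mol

equation 1 × 2: (2)·(-814.0) = -1628.0 kJ/mol
equation 2 × 2: (2)·(-608.8) = -1217.6 kJ/mol
equation 3 reversed and × 2: (-2)·(-395.7) = +791.4 kJ/mol
equation 4: not needed.
By Hess's law, ΔH°rxn = (2)·(-814.0) + (2)·(-608.8) + (-2)·(-395.7) = -2054.2 kJ/mol

ΔH°rxn = -2054.2 kJ/mol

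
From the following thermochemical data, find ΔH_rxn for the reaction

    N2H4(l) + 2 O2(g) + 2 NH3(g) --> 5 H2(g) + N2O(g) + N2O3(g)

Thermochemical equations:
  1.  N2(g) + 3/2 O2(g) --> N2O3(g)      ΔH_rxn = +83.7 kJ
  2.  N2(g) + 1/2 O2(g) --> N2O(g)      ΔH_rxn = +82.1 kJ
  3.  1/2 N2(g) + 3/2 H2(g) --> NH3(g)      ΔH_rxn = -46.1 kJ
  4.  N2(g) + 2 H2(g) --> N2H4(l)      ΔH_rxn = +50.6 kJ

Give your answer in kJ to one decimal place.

ΔH_rxn = 207.4 kJ

eq. 1 as written (N2O3(g) already on the product side): +83.7 kJ
eq. 2 as written (N2O(g) already on the product side): +82.1 kJ
eq. 3 reversed and × 2 (NH3(g) must end up as a reactant; ×2 to match 2 NH3(g) in the target): (-2)·(-46.1) = +92.2 kJ
eq. 4 reversed (N2H4(l) must end up as a reactant): -50.6 kJ
By Hess's law, ΔH_rxn = (1)·(+83.7) + (1)·(+82.1) + (-2)·(-46.1) + (-1)·(+50.6) = 207.4 kJ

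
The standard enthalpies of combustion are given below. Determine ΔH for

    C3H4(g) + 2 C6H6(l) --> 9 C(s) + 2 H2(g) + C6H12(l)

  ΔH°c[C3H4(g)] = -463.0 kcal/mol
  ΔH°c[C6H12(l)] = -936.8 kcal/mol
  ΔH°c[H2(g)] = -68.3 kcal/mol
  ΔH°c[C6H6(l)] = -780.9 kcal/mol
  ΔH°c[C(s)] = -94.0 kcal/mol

ΔH = -105.4 kcal/mol

Using ΔH = Σ nΔHc°(reactants) − Σ nΔHc°(products):
= [1·(-463.0) + 2·(-780.9)] − [9·(-94.0) + 2·(-68.3) + 1·(-936.8)]
= -105.4 kcal/mol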